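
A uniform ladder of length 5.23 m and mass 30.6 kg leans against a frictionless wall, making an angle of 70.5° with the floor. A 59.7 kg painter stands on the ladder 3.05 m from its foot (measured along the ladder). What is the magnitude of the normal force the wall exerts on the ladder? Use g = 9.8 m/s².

Take moments about the foot of the ladder.
Ladder weight 30.6×9.8 = 299.9 N acts at 2.615 m along the ladder; its horizontal arm is 2.615·cos70.5° = 0.8729 m → τ = 261.8 N·m clockwise.
Painter: 59.7×9.8 = 585.1 N at 3.05 m → arm 1.018 m → τ = 595.6 N·m clockwise.
Wall normal N acts horizontally at the top; its moment arm is the height L sinθ = 5.23·sin70.5° = 4.93 m, counterclockwise.
Στ = 0 ⇒ N × 4.93 = 857.4 ⇒ N = 174 N.

N_wall ≈ 174 N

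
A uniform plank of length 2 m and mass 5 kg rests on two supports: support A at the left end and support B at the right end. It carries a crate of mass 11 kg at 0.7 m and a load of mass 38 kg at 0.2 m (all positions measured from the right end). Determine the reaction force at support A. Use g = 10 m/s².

R_A ≈ 102 N

Sum moments about support B (its reaction then has zero moment arm).
Beam weight: 5 × 10 = 50 N down at 1 m → arm 1 m, τ = 50 × 1 = 50 N·m counterclockwise.
Crate: 11 × 10 = 110 N down at 0.7 m → arm 0.7 m, τ = 110 × 0.7 = 77 N·m counterclockwise.
Load: 38 × 10 = 380 N down at 0.2 m → arm 0.2 m, τ = 380 × 0.2 = 76 N·m counterclockwise.
Net load moment about support B = 203 N·m counterclockwise.
Reaction R at support A is upward at 2 m, arm 2 m → moment R × 2 clockwise.
Balancing moments: R × 2 = 203, giving R = 102 N.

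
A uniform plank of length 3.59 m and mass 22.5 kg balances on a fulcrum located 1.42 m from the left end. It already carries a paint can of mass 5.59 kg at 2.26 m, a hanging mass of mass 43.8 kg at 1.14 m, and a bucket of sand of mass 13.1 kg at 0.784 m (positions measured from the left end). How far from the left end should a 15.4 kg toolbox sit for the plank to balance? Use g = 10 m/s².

Take moments about the fulcrum (at 1.42 m from the left end).
Beam weight: 22.5 × 10 = 225 N down at 1.795 m → arm 0.375 m, τ = 225 × 0.375 = 84.38 N·m clockwise.
Paint can: 5.59 × 10 = 55.9 N down at 2.26 m → arm 0.84 m, τ = 55.9 × 0.84 = 46.96 N·m clockwise.
Hanging mass: 43.8 × 10 = 438 N down at 1.14 m → arm 0.28 m, τ = 438 × 0.28 = 122.6 N·m counterclockwise.
Bucket of sand: 13.1 × 10 = 131 N down at 0.784 m → arm 0.636 m, τ = 131 × 0.636 = 83.32 N·m counterclockwise.
Net moment of existing loads = 74.58 N·m counterclockwise.
The toolbox weighs 15.4 × 10 = 154 N and must supply an equal clockwise moment, so its lever arm about the fulcrum is 74.58 / 154 = 0.484 m.
That puts it at 1.42 + 0.484 = 1.9 m from the left end.

x ≈ 1.9 m from the left end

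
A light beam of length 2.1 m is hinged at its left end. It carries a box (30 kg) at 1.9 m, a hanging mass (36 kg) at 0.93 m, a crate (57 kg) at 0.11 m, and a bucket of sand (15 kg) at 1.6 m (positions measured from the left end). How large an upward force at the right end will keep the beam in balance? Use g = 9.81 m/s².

F ≈ 564 N

Take moments about the left end.
Box: 30 × 9.81 = 294.3 N down at 1.9 m → arm 1.9 m, τ = 294.3 × 1.9 = 559.2 N·m clockwise.
Hanging mass: 36 × 9.81 = 353.2 N down at 0.93 m → arm 0.93 m, τ = 353.2 × 0.93 = 328.5 N·m clockwise.
Crate: 57 × 9.81 = 559.2 N down at 0.11 m → arm 0.11 m, τ = 559.2 × 0.11 = 61.51 N·m clockwise.
Bucket of sand: 15 × 9.81 = 147.2 N down at 1.6 m → arm 1.6 m, τ = 147.2 × 1.6 = 235.5 N·m clockwise.
Net moment of the loads = 1185 N·m clockwise.
The upward force F acts at the right end, arm 2.1 m, giving F × 2.1 counterclockwise.
Balancing moments: F × 2.1 = 1185, giving F = 1185 / 2.1 = 564 N.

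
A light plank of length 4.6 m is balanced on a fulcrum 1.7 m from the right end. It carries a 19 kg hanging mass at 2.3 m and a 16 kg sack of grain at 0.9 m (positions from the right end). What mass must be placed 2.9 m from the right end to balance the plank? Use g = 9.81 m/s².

m ≈ 1.17 kg

About the fulcrum (at 1.7 m from the right end):
Hanging mass: 19 × 9.81 = 186.4 N down at 2.3 m → arm 0.6 m, τ = 186.4 × 0.6 = 111.8 N·m counterclockwise.
Sack of grain: 16 × 9.81 = 157 N down at 0.9 m → arm 0.8 m, τ = 157 × 0.8 = 125.6 N·m clockwise.
Net moment of known loads = 13.8 N·m clockwise.
An unknown mass m at 2.9 m has arm 1.2 m; its moment is m·g·1.2 counterclockwise.
Setting net torque to zero: m × 9.81 × 1.2 = 13.8 → m = 13.8 / (9.81 × 1.2) = 1.17 kg.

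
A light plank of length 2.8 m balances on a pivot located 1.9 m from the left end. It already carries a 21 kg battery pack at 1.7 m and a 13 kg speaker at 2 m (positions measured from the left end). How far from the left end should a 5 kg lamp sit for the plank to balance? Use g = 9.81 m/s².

Taking torques about the pivot (at 1.9 m from the left end):
Battery pack: 21 × 9.81 = 206 N down at 1.7 m → arm 0.2 m, τ = 206 × 0.2 = 41.2 N·m counterclockwise.
Speaker: 13 × 9.81 = 127.5 N down at 2 m → arm 0.1 m, τ = 127.5 × 0.1 = 12.75 N·m clockwise.
Net moment of existing loads = 28.45 N·m counterclockwise.
The lamp weighs 5 × 9.81 = 49.05 N and must supply an equal clockwise moment, so its lever arm about the pivot is 28.45 / 49.05 = 0.58 m.
That puts it at 1.9 + 0.58 = 2.48 m from the left end.

x ≈ 2.48 m from the left end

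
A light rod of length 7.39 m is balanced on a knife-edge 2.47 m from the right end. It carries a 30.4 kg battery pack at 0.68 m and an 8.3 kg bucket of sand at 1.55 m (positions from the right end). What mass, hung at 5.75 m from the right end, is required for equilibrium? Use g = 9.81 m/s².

About the knife-edge (at 2.47 m from the right end):
Battery pack: 30.4 × 9.81 = 298.2 N down at 0.68 m → arm 1.79 m, τ = 298.2 × 1.79 = 533.8 N·m clockwise.
Bucket of sand: 8.3 × 9.81 = 81.42 N down at 1.55 m → arm 0.92 m, τ = 81.42 × 0.92 = 74.91 N·m clockwise.
Net moment of known loads = 608.7 N·m clockwise.
An unknown mass m at 5.75 m has arm 3.28 m; its moment is m·g·3.28 counterclockwise.
For rotational equilibrium, m × 9.81 × 3.28 = 608.7, so m = 608.7 / (9.81 × 3.28) = 18.9 kg.

m ≈ 18.9 kg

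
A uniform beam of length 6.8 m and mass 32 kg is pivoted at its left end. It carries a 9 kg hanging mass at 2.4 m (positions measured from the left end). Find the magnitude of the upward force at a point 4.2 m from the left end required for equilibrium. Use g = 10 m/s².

F ≈ 310 N

Taking torques about the left end:
Beam weight: 32 × 10 = 320 N down at 3.4 m → arm 3.4 m, τ = 320 × 3.4 = 1088 N·m clockwise.
Hanging mass: 9 × 10 = 90 N down at 2.4 m → arm 2.4 m, τ = 90 × 2.4 = 216 N·m clockwise.
Net moment of the loads = 1304 N·m clockwise.
The upward force F acts at a point 4.2 m from the left end, arm 4.2 m, giving F × 4.2 counterclockwise.
Στ = 0 ⇒ F × 4.2 = 1304 ⇒ F = 1304 / 4.2 = 310 N.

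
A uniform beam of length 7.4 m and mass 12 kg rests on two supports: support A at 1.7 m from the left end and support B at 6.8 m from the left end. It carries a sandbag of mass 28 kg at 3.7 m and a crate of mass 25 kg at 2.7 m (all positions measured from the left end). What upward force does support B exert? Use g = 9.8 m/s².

Sum moments about support A (its reaction then has zero moment arm).
Beam weight: 12 × 9.8 = 117.6 N down at 3.7 m → arm 2 m, τ = 117.6 × 2 = 235.2 N·m clockwise.
Sandbag: 28 × 9.8 = 274.4 N down at 3.7 m → arm 2 m, τ = 274.4 × 2 = 548.8 N·m clockwise.
Crate: 25 × 9.8 = 245 N down at 2.7 m → arm 1 m, τ = 245 × 1 = 245 N·m clockwise.
Net load moment about support A = 1029 N·m clockwise.
Reaction R at support B is upward at 6.8 m, arm 5.1 m → moment R × 5.1 counterclockwise.
Balancing moments: R × 5.1 = 1029, giving R = 202 N.

R_B ≈ 202 N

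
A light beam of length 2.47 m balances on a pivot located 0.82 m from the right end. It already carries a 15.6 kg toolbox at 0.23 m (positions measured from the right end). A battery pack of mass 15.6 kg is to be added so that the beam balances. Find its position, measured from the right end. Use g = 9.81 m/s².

x ≈ 1.41 m from the right end

Take moments about the pivot (at 0.82 m from the right end).
Toolbox: 15.6 × 9.81 = 153 N down at 0.23 m → arm 0.59 m, τ = 153 × 0.59 = 90.27 N·m clockwise.
Net moment of existing loads = 90.27 N·m clockwise.
The battery pack weighs 15.6 × 9.81 = 153 N and must supply an equal counterclockwise moment, so its lever arm about the pivot is 90.27 / 153 = 0.59 m.
That puts it at 0.82 + 0.59 = 1.41 m from the right end.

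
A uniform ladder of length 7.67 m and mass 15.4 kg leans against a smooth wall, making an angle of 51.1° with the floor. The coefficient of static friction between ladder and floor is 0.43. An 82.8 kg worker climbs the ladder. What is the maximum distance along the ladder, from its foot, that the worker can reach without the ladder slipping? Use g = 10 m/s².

d ≈ 4.13 m

Taking torques about the foot of the ladder:
Ladder weight 15.4×10 = 154 N acts at 3.835 m along the ladder; its horizontal arm is 3.835·cos51.1° = 2.408 m → τ = 370.8 N·m clockwise.
Worker weight 82.8×10 = 828 N at distance d → arm d·cos51.1° → τ = 828·d·0.628 clockwise.
Wall normal N at the top has arm L sinθ = 5.969 m counterclockwise, so Στ = 0 gives N·5.969 = 370.8 + 520·d.
ΣFy = 0 ⇒ N_floor = 982 N, so the maximum friction is μ_s·N_floor = 0.43×982 = 422.3 N. ΣFx = 0 ⇒ N_wall = f, so at the slipping point N = 422.3 N.
Substituting: 422.3×5.969 = 370.8 + 520·d ⇒ d = (2521 − 370.8) / 520 = 4.13 m.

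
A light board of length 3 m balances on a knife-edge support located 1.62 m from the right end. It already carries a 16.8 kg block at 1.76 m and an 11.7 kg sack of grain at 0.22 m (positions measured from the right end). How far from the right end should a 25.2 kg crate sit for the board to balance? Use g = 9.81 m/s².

x ≈ 2.18 m from the right end

About the knife-edge support (at 1.62 m from the right end):
Block: 16.8 × 9.81 = 164.8 N down at 1.76 m → arm 0.14 m, τ = 164.8 × 0.14 = 23.07 N·m counterclockwise.
Sack of grain: 11.7 × 9.81 = 114.8 N down at 0.22 m → arm 1.4 m, τ = 114.8 × 1.4 = 160.7 N·m clockwise.
Net moment of existing loads = 137.6 N·m clockwise.
The crate weighs 25.2 × 9.81 = 247.2 N and must supply an equal counterclockwise moment, so its lever arm about the knife-edge support is 137.6 / 247.2 = 0.557 m.
That puts it at 1.62 + 0.557 = 2.18 m from the right end.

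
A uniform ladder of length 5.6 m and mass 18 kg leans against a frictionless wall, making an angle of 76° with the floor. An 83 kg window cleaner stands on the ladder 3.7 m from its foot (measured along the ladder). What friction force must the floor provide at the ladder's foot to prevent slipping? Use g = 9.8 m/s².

f ≈ 156 N

Choose the foot of the ladder as the axis so the floor normal and friction both act there and drop out.
Ladder weight 18×9.8 = 176.4 N acts at 2.8 m along the ladder; its horizontal arm is 2.8·cos76° = 0.6774 m → τ = 119.5 N·m clockwise.
Window cleaner: 83×9.8 = 813.4 N at 3.7 m → arm 0.8951 m → τ = 728.1 N·m clockwise.
Wall normal N acts horizontally at the top; its moment arm is the height L sinθ = 5.6·sin76° = 5.434 m, counterclockwise.
Balancing moments: N × 5.434 = 847.6, giving N = 156 N.
ΣFx = 0: friction at the foot balances the wall's push, so f = N_wall = 156 N.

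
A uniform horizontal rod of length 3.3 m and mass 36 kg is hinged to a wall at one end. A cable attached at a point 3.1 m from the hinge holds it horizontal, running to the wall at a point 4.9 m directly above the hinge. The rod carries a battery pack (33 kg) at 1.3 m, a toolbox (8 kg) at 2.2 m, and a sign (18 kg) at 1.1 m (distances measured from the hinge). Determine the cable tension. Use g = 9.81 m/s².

Sum moments about the hinge (the unknown hinge reaction has zero arm there).
Beam weight: 36 × 9.81 = 353.2 N down at 1.65 m → arm 1.65 m, τ = 353.2 × 1.65 = 582.8 N·m clockwise.
Battery pack: 33 × 9.81 = 323.7 N down at 1.3 m → arm 1.3 m, τ = 323.7 × 1.3 = 420.8 N·m clockwise.
Toolbox: 8 × 9.81 = 78.48 N down at 2.2 m → arm 2.2 m, τ = 78.48 × 2.2 = 172.7 N·m clockwise.
Sign: 18 × 9.81 = 176.6 N down at 1.1 m → arm 1.1 m, τ = 176.6 × 1.1 = 194.3 N·m clockwise.
Total clockwise load moment = 1371 N·m.
The cable tension T acts at 3.1 m; only its component perpendicular to the rod, T sinθ, produces torque. sinθ = h/√(h²+d²) = 4.9/√(4.9²+3.1²) = 0.8451.
Setting net torque to zero: T × 3.1 × 0.8451 = 1371 → T = 1371 / 2.62 = 523 N.

T ≈ 523 N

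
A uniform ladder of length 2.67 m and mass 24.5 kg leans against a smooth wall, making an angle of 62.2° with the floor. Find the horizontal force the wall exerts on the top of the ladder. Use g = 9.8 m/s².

N_wall ≈ 63.3 N

Sum moments about the foot of the ladder (the floor normal and friction both act there and drop out).
Ladder weight 24.5×9.8 = 240.1 N acts at 1.335 m along the ladder; its horizontal arm is 1.335·cos62.2° = 0.6226 m → τ = 149.5 N·m clockwise.
Wall normal N acts horizontally at the top; its moment arm is the height L sinθ = 2.67·sin62.2° = 2.362 m, counterclockwise.
Στ = 0 ⇒ N × 2.362 = 149.5 ⇒ N = 63.3 N.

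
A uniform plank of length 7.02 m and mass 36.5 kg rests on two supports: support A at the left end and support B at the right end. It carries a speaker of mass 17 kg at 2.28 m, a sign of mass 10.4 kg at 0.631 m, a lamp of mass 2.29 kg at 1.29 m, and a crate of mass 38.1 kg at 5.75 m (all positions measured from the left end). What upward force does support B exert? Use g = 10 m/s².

Taking torques about support A:
Beam weight: 36.5 × 10 = 365 N down at 3.51 m → arm 3.51 m, τ = 365 × 3.51 = 1281 N·m clockwise.
Speaker: 17 × 10 = 170 N down at 2.28 m → arm 2.28 m, τ = 170 × 2.28 = 387.6 N·m clockwise.
Sign: 10.4 × 10 = 104 N down at 0.631 m → arm 0.631 m, τ = 104 × 0.631 = 65.62 N·m clockwise.
Lamp: 2.29 × 10 = 22.9 N down at 1.29 m → arm 1.29 m, τ = 22.9 × 1.29 = 29.54 N·m clockwise.
Crate: 38.1 × 10 = 381 N down at 5.75 m → arm 5.75 m, τ = 381 × 5.75 = 2191 N·m clockwise.
Net load moment about support A = 3955 N·m clockwise.
Reaction R at support B is upward at 7.02 m, arm 7.02 m → moment R × 7.02 counterclockwise.
For rotational equilibrium, R × 7.02 = 3955, so R = 563 N.

R_B ≈ 563 N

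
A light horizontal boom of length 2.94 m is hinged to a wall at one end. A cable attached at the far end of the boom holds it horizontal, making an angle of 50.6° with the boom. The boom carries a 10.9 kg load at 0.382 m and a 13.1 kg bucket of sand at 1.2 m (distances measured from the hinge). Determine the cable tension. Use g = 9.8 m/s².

Sum moments about the hinge (the unknown hinge reaction has zero arm there).
Load: 10.9 × 9.8 = 106.8 N down at 0.382 m → arm 0.382 m, τ = 106.8 × 0.382 = 40.8 N·m clockwise.
Bucket of sand: 13.1 × 9.8 = 128.4 N down at 1.2 m → arm 1.2 m, τ = 128.4 × 1.2 = 154.1 N·m clockwise.
Total clockwise load moment = 194.9 N·m.
The cable tension T acts at 2.94 m; only its component perpendicular to the boom, T sinθ, produces torque. sin 50.6° = 0.7727.
Setting net torque to zero: T × 2.94 × 0.7727 = 194.9 → T = 194.9 / 2.272 = 85.8 N.

T ≈ 85.8 N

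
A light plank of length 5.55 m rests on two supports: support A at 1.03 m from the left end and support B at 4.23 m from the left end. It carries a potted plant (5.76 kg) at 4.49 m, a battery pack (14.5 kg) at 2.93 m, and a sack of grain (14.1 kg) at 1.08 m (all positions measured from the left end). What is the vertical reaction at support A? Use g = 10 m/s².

Take moments about support B.
Potted plant: 5.76 × 10 = 57.6 N down at 4.49 m → arm 0.26 m, τ = 57.6 × 0.26 = 14.98 N·m clockwise.
Battery pack: 14.5 × 10 = 145 N down at 2.93 m → arm 1.3 m, τ = 145 × 1.3 = 188.5 N·m counterclockwise.
Sack of grain: 14.1 × 10 = 141 N down at 1.08 m → arm 3.15 m, τ = 141 × 3.15 = 444.1 N·m counterclockwise.
Net load moment about support B = 617.6 N·m counterclockwise.
Reaction R at support A is upward at 1.03 m, arm 3.2 m → moment R × 3.2 clockwise.
Balancing moments: R × 3.2 = 617.6, giving R = 193 N.

R_A ≈ 193 N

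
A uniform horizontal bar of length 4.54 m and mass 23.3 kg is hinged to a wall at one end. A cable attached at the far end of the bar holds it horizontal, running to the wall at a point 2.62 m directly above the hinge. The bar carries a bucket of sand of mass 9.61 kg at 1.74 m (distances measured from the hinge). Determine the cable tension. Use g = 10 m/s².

Taking torques about the hinge:
Beam weight: 23.3 × 10 = 233 N down at 2.27 m → arm 2.27 m, τ = 233 × 2.27 = 528.9 N·m clockwise.
Bucket of sand: 9.61 × 10 = 96.1 N down at 1.74 m → arm 1.74 m, τ = 96.1 × 1.74 = 167.2 N·m clockwise.
Total clockwise load moment = 696.1 N·m.
The cable tension T acts at 4.54 m; only its component perpendicular to the bar, T sinθ, produces torque. sinθ = h/√(h²+d²) = 2.62/√(2.62²+4.54²) = 0.4998.
For rotational equilibrium, T × 4.54 × 0.4998 = 696.1, so T = 696.1 / 2.269 = 307 N.

T ≈ 307 N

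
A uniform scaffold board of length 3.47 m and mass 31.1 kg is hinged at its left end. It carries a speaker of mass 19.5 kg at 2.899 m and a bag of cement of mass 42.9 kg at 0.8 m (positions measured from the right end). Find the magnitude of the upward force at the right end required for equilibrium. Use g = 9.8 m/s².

F ≈ 507 N

About the left end:
Beam weight: 31.1 × 9.8 = 304.8 N down at 1.735 m → arm 1.735 m, τ = 304.8 × 1.735 = 528.8 N·m clockwise.
Speaker: 19.5 × 9.8 = 191.1 N down at 2.899 m → arm 0.571 m, τ = 191.1 × 0.571 = 109.1 N·m clockwise.
Bag of cement: 42.9 × 9.8 = 420.4 N down at 0.8 m → arm 2.67 m, τ = 420.4 × 2.67 = 1122 N·m clockwise.
Net moment of the loads = 1760 N·m clockwise.
The upward force F acts at the right end, arm 3.47 m, giving F × 3.47 counterclockwise.
Balancing moments: F × 3.47 = 1760, giving F = 1760 / 3.47 = 507 N.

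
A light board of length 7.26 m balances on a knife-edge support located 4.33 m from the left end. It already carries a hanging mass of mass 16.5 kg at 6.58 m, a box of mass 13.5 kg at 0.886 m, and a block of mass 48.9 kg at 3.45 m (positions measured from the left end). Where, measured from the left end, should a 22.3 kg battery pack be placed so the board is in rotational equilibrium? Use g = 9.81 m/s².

Take moments about the knife-edge support (at 4.33 m from the left end).
Hanging mass: 16.5 × 9.81 = 161.9 N down at 6.58 m → arm 2.25 m, τ = 161.9 × 2.25 = 364.3 N·m clockwise.
Box: 13.5 × 9.81 = 132.4 N down at 0.886 m → arm 3.444 m, τ = 132.4 × 3.444 = 456 N·m counterclockwise.
Block: 48.9 × 9.81 = 479.7 N down at 3.45 m → arm 0.88 m, τ = 479.7 × 0.88 = 422.1 N·m counterclockwise.
Net moment of existing loads = 513.8 N·m counterclockwise.
The battery pack weighs 22.3 × 9.81 = 218.8 N and must supply an equal clockwise moment, so its lever arm about the knife-edge support is 513.8 / 218.8 = 2.35 m.
That puts it at 4.33 + 2.35 = 6.68 m from the left end.

x ≈ 6.68 m from the left end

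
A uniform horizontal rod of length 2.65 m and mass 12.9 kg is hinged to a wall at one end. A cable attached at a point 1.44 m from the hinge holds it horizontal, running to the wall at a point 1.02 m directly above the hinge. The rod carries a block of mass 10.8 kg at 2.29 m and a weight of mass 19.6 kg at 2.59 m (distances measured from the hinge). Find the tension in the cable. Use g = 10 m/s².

T ≈ 1110 N

Sum moments about the hinge (the unknown hinge reaction has zero arm there).
Beam weight: 12.9 × 10 = 129 N down at 1.325 m → arm 1.325 m, τ = 129 × 1.325 = 170.9 N·m clockwise.
Block: 10.8 × 10 = 108 N down at 2.29 m → arm 2.29 m, τ = 108 × 2.29 = 247.3 N·m clockwise.
Weight: 19.6 × 10 = 196 N down at 2.59 m → arm 2.59 m, τ = 196 × 2.59 = 507.6 N·m clockwise.
Total clockwise load moment = 925.8 N·m.
The cable tension T acts at 1.44 m; only its component perpendicular to the rod, T sinθ, produces torque. sinθ = h/√(h²+d²) = 1.02/√(1.02²+1.44²) = 0.578.
For rotational equilibrium, T × 1.44 × 0.578 = 925.8, so T = 925.8 / 0.8323 = 1110 N.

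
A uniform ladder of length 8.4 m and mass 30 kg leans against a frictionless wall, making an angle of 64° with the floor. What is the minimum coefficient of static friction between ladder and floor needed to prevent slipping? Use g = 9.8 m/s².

Taking torques about the foot of the ladder:
Ladder weight 30×9.8 = 294 N acts at 4.2 m along the ladder; its horizontal arm is 4.2·cos64° = 1.841 m → τ = 541.3 N·m clockwise.
Wall normal N acts horizontally at the top; its moment arm is the height L sinθ = 8.4·sin64° = 7.55 m, counterclockwise.
Setting net torque to zero: N × 7.55 = 541.3 → N = 71.7 N.
ΣFx = 0 ⇒ f = N_wall = 71.7 N. ΣFy = 0 ⇒ N_floor = 294 N.
μ_min = f / N_floor = 71.7 / 294 = 0.244.

μ_min ≈ 0.244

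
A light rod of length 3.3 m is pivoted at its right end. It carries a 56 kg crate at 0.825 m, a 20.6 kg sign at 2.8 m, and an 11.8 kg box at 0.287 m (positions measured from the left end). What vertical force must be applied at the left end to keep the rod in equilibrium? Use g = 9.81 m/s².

F ≈ 548 N

Taking torques about the right end:
Crate: 56 × 9.81 = 549.4 N down at 0.825 m → arm 2.475 m, τ = 549.4 × 2.475 = 1360 N·m counterclockwise.
Sign: 20.6 × 9.81 = 202.1 N down at 2.8 m → arm 0.5 m, τ = 202.1 × 0.5 = 101 N·m counterclockwise.
Box: 11.8 × 9.81 = 115.8 N down at 0.287 m → arm 3.013 m, τ = 115.8 × 3.013 = 348.9 N·m counterclockwise.
Net moment of the loads = 1810 N·m counterclockwise.
The upward force F acts at the left end, arm 3.3 m, giving F × 3.3 clockwise.
Balancing moments: F × 3.3 = 1810, giving F = 1810 / 3.3 = 548 N.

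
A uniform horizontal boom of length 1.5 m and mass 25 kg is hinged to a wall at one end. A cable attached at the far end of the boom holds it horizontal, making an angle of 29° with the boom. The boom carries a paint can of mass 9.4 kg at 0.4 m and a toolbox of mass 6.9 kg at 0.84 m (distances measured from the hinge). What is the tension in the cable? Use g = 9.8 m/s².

Taking torques about the hinge:
Beam weight: 25 × 9.8 = 245 N down at 0.75 m → arm 0.75 m, τ = 245 × 0.75 = 183.8 N·m clockwise.
Paint can: 9.4 × 9.8 = 92.12 N down at 0.4 m → arm 0.4 m, τ = 92.12 × 0.4 = 36.85 N·m clockwise.
Toolbox: 6.9 × 9.8 = 67.62 N down at 0.84 m → arm 0.84 m, τ = 67.62 × 0.84 = 56.8 N·m clockwise.
Total clockwise load moment = 277.4 N·m.
The cable tension T acts at 1.5 m; only its component perpendicular to the boom, T sinθ, produces torque. sin 29° = 0.4848.
For rotational equilibrium, T × 1.5 × 0.4848 = 277.4, so T = 277.4 / 0.7272 = 381 N.

T ≈ 381 N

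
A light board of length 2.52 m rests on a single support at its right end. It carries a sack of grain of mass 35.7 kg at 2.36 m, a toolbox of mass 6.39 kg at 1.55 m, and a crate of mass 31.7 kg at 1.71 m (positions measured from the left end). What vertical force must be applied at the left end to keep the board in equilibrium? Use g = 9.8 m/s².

F ≈ 146 N

Choose the right end as the axis so the unknown pivot reaction has zero arm there.
Sack of grain: 35.7 × 9.8 = 349.9 N down at 2.36 m → arm 0.16 m, τ = 349.9 × 0.16 = 55.98 N·m counterclockwise.
Toolbox: 6.39 × 9.8 = 62.62 N down at 1.55 m → arm 0.97 m, τ = 62.62 × 0.97 = 60.74 N·m counterclockwise.
Crate: 31.7 × 9.8 = 310.7 N down at 1.71 m → arm 0.81 m, τ = 310.7 × 0.81 = 251.7 N·m counterclockwise.
Net moment of the loads = 368.4 N·m counterclockwise.
The upward force F acts at the left end, arm 2.52 m, giving F × 2.52 clockwise.
Setting net torque to zero: F × 2.52 = 368.4 → F = 368.4 / 2.52 = 146 N.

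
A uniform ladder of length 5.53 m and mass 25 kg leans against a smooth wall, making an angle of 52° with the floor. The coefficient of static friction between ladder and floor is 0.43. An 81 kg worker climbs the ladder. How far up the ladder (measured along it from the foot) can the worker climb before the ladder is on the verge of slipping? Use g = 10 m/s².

About the foot of the ladder:
Ladder weight 25×10 = 250 N acts at 2.765 m along the ladder; its horizontal arm is 2.765·cos52° = 1.702 m → τ = 425.5 N·m clockwise.
Worker weight 81×10 = 810 N at distance d → arm d·cos52° → τ = 810·d·0.6157 clockwise.
Wall normal N at the top has arm L sinθ = 4.358 m counterclockwise, so Στ = 0 gives N·4.358 = 425.5 + 498.7·d.
ΣFy = 0 ⇒ N_floor = 1060 N, so the maximum friction is μ_s·N_floor = 0.43×1060 = 455.8 N. ΣFx = 0 ⇒ N_wall = f, so at the slipping point N = 455.8 N.
Substituting: 455.8×4.358 = 425.5 + 498.7·d ⇒ d = (1986 − 425.5) / 498.7 = 3.13 m.

d ≈ 3.13 m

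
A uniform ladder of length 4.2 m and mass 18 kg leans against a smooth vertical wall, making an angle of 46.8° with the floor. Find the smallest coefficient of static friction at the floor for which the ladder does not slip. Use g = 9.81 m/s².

Take moments about the foot of the ladder.
Ladder weight 18×9.81 = 176.6 N acts at 2.1 m along the ladder; its horizontal arm is 2.1·cos46.8° = 1.438 m → τ = 254 N·m clockwise.
Wall normal N acts horizontally at the top; its moment arm is the height L sinθ = 4.2·sin46.8° = 3.062 m, counterclockwise.
Balancing moments: N × 3.062 = 254, giving N = 82.95 N.
ΣFx = 0 ⇒ f = N_wall = 82.95 N. ΣFy = 0 ⇒ N_floor = 176.6 N.
μ_min = f / N_floor = 82.95 / 176.6 = 0.47.

μ_min ≈ 0.47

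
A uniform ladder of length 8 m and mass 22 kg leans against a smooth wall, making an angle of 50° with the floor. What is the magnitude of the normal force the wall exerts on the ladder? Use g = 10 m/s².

Sum moments about the foot of the ladder (the floor normal and friction both act there and drop out).
Ladder weight 22×10 = 220 N acts at 4 m along the ladder; its horizontal arm is 4·cos50° = 2.571 m → τ = 565.6 N·m clockwise.
Wall normal N acts horizontally at the top; its moment arm is the height L sinθ = 8·sin50° = 6.128 m, counterclockwise.
Στ = 0 ⇒ N × 6.128 = 565.6 ⇒ N = 92.3 N.

N_wall ≈ 92.3 N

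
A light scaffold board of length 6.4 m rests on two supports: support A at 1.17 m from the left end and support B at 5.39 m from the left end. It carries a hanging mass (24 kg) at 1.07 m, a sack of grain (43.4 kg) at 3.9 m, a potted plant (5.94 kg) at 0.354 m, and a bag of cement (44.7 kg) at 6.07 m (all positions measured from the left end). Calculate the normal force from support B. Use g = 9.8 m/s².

Take moments about support A.
Hanging mass: 24 × 9.8 = 235.2 N down at 1.07 m → arm 0.1 m, τ = 235.2 × 0.1 = 23.52 N·m counterclockwise.
Sack of grain: 43.4 × 9.8 = 425.3 N down at 3.9 m → arm 2.73 m, τ = 425.3 × 2.73 = 1161 N·m clockwise.
Potted plant: 5.94 × 9.8 = 58.21 N down at 0.354 m → arm 0.816 m, τ = 58.21 × 0.816 = 47.5 N·m counterclockwise.
Bag of cement: 44.7 × 9.8 = 438.1 N down at 6.07 m → arm 4.9 m, τ = 438.1 × 4.9 = 2147 N·m clockwise.
Net load moment about support A = 3237 N·m clockwise.
Reaction R at support B is upward at 5.39 m, arm 4.22 m → moment R × 4.22 counterclockwise.
Setting net torque to zero: R × 4.22 = 3237 → R = 767 N.

R_B ≈ 767 N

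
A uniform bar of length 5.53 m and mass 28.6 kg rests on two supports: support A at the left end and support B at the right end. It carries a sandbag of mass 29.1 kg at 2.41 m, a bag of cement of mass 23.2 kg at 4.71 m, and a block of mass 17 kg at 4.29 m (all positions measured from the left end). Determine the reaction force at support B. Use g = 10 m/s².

R_B ≈ 599 N

Sum moments about support A (its reaction then has zero moment arm).
Beam weight: 28.6 × 10 = 286 N down at 2.765 m → arm 2.765 m, τ = 286 × 2.765 = 790.8 N·m clockwise.
Sandbag: 29.1 × 10 = 291 N down at 2.41 m → arm 2.41 m, τ = 291 × 2.41 = 701.3 N·m clockwise.
Bag of cement: 23.2 × 10 = 232 N down at 4.71 m → arm 4.71 m, τ = 232 × 4.71 = 1093 N·m clockwise.
Block: 17 × 10 = 170 N down at 4.29 m → arm 4.29 m, τ = 170 × 4.29 = 729.3 N·m clockwise.
Net load moment about support A = 3314 N·m clockwise.
Reaction R at support B is upward at 5.53 m, arm 5.53 m → moment R × 5.53 counterclockwise.
Setting net torque to zero: R × 5.53 = 3314 → R = 599 N.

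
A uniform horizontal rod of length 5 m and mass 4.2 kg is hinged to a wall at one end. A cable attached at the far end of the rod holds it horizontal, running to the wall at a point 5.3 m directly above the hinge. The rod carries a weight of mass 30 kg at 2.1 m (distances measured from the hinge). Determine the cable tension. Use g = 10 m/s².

T ≈ 202 N

Take moments about the hinge.
Beam weight: 4.2 × 10 = 42 N down at 2.5 m → arm 2.5 m, τ = 42 × 2.5 = 105 N·m clockwise.
Weight: 30 × 10 = 300 N down at 2.1 m → arm 2.1 m, τ = 300 × 2.1 = 630 N·m clockwise.
Total clockwise load moment = 735 N·m.
The cable tension T acts at 5 m; only its component perpendicular to the rod, T sinθ, produces torque. sinθ = h/√(h²+d²) = 5.3/√(5.3²+5²) = 0.7274.
Setting net torque to zero: T × 5 × 0.7274 = 735 → T = 735 / 3.637 = 202 N.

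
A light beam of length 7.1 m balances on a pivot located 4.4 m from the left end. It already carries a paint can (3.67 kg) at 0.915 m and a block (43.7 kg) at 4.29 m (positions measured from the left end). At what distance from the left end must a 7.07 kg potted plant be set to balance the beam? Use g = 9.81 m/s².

x ≈ 6.89 m from the left end

Choose the pivot (at 4.4 m from the left end) as the axis so the support reaction has zero arm there.
Paint can: 3.67 × 9.81 = 36 N down at 0.915 m → arm 3.485 m, τ = 36 × 3.485 = 125.5 N·m counterclockwise.
Block: 43.7 × 9.81 = 428.7 N down at 4.29 m → arm 0.11 m, τ = 428.7 × 0.11 = 47.16 N·m counterclockwise.
Net moment of existing loads = 172.7 N·m counterclockwise.
The potted plant weighs 7.07 × 9.81 = 69.36 N and must supply an equal clockwise moment, so its lever arm about the pivot is 172.7 / 69.36 = 2.49 m.
That puts it at 4.4 + 2.49 = 6.89 m from the left end.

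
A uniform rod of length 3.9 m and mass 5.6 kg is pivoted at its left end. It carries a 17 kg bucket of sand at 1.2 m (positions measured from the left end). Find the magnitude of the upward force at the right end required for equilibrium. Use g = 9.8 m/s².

F ≈ 78.7 N

Taking torques about the left end:
Beam weight: 5.6 × 9.8 = 54.88 N down at 1.95 m → arm 1.95 m, τ = 54.88 × 1.95 = 107 N·m clockwise.
Bucket of sand: 17 × 9.8 = 166.6 N down at 1.2 m → arm 1.2 m, τ = 166.6 × 1.2 = 199.9 N·m clockwise.
Net moment of the loads = 306.9 N·m clockwise.
The upward force F acts at the right end, arm 3.9 m, giving F × 3.9 counterclockwise.
Balancing moments: F × 3.9 = 306.9, giving F = 306.9 / 3.9 = 78.7 N.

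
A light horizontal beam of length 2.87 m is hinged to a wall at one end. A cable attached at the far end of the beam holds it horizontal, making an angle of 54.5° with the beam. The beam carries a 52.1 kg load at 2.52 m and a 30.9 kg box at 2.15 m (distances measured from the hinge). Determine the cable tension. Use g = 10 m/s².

T ≈ 846 N

Taking torques about the hinge:
Load: 52.1 × 10 = 521 N down at 2.52 m → arm 2.52 m, τ = 521 × 2.52 = 1313 N·m clockwise.
Box: 30.9 × 10 = 309 N down at 2.15 m → arm 2.15 m, τ = 309 × 2.15 = 664.4 N·m clockwise.
Total clockwise load moment = 1977 N·m.
The cable tension T acts at 2.87 m; only its component perpendicular to the beam, T sinθ, produces torque. sin 54.5° = 0.8141.
Setting net torque to zero: T × 2.87 × 0.8141 = 1977 → T = 1977 / 2.336 = 846 N.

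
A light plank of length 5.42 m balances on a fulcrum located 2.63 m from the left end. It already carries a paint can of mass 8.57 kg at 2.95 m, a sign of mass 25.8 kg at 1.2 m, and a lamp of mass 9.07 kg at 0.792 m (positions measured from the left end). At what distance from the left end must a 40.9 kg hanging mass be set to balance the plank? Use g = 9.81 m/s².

x ≈ 3.87 m from the left end

Take moments about the fulcrum (at 2.63 m from the left end).
Paint can: 8.57 × 9.81 = 84.07 N down at 2.95 m → arm 0.32 m, τ = 84.07 × 0.32 = 26.9 N·m clockwise.
Sign: 25.8 × 9.81 = 253.1 N down at 1.2 m → arm 1.43 m, τ = 253.1 × 1.43 = 361.9 N·m counterclockwise.
Lamp: 9.07 × 9.81 = 88.98 N down at 0.792 m → arm 1.838 m, τ = 88.98 × 1.838 = 163.5 N·m counterclockwise.
Net moment of existing loads = 498.5 N·m counterclockwise.
The hanging mass weighs 40.9 × 9.81 = 401.2 N and must supply an equal clockwise moment, so its lever arm about the fulcrum is 498.5 / 401.2 = 1.24 m.
That puts it at 2.63 + 1.24 = 3.87 m from the left end.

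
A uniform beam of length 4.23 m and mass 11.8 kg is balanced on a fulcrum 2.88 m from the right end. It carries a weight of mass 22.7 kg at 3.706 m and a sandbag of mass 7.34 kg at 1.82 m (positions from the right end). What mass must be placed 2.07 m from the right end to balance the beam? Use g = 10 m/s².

m ≈ 2.4 kg

Take moments about the fulcrum (at 2.88 m from the right end).
Beam weight: 11.8 × 10 = 118 N down at 2.115 m → arm 0.765 m, τ = 118 × 0.765 = 90.27 N·m clockwise.
Weight: 22.7 × 10 = 227 N down at 3.706 m → arm 0.826 m, τ = 227 × 0.826 = 187.5 N·m counterclockwise.
Sandbag: 7.34 × 10 = 73.4 N down at 1.82 m → arm 1.06 m, τ = 73.4 × 1.06 = 77.8 N·m clockwise.
Net moment of known loads = 19.43 N·m counterclockwise.
An unknown mass m at 2.07 m has arm 0.81 m; its moment is m·g·0.81 clockwise.
For rotational equilibrium, m × 10 × 0.81 = 19.43, so m = 19.43 / (10 × 0.81) = 2.4 kg.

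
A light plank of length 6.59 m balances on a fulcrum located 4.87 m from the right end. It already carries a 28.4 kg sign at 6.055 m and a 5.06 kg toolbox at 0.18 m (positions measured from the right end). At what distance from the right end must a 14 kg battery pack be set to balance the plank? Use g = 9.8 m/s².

x ≈ 4.16 m from the right end

Choose the fulcrum (at 4.87 m from the right end) as the axis so the support reaction has zero arm there.
Sign: 28.4 × 9.8 = 278.3 N down at 6.055 m → arm 1.185 m, τ = 278.3 × 1.185 = 329.8 N·m counterclockwise.
Toolbox: 5.06 × 9.8 = 49.59 N down at 0.18 m → arm 4.69 m, τ = 49.59 × 4.69 = 232.6 N·m clockwise.
Net moment of existing loads = 97.2 N·m counterclockwise.
The battery pack weighs 14 × 9.8 = 137.2 N and must supply an equal clockwise moment, so its lever arm about the fulcrum is 97.2 / 137.2 = 0.708 m.
That puts it at 4.87 − 0.708 = 4.16 m from the right end.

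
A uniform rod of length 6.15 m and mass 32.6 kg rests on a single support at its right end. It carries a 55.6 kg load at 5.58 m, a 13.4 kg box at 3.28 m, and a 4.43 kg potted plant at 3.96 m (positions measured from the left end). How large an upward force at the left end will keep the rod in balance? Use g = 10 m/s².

Choose the right end as the axis so the unknown pivot reaction has zero arm there.
Beam weight: 32.6 × 10 = 326 N down at 3.075 m → arm 3.075 m, τ = 326 × 3.075 = 1002 N·m counterclockwise.
Load: 55.6 × 10 = 556 N down at 5.58 m → arm 0.57 m, τ = 556 × 0.57 = 316.9 N·m counterclockwise.
Box: 13.4 × 10 = 134 N down at 3.28 m → arm 2.87 m, τ = 134 × 2.87 = 384.6 N·m counterclockwise.
Potted plant: 4.43 × 10 = 44.3 N down at 3.96 m → arm 2.19 m, τ = 44.3 × 2.19 = 97.02 N·m counterclockwise.
Net moment of the loads = 1801 N·m counterclockwise.
The upward force F acts at the left end, arm 6.15 m, giving F × 6.15 clockwise.
For rotational equilibrium, F × 6.15 = 1801, so F = 1801 / 6.15 = 293 N.

F ≈ 293 N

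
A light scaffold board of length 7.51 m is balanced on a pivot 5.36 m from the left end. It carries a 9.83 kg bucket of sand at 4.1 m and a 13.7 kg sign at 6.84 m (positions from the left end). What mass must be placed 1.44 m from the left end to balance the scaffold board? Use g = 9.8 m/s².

Taking torques about the pivot (at 5.36 m from the left end):
Bucket of sand: 9.83 × 9.8 = 96.33 N down at 4.1 m → arm 1.26 m, τ = 96.33 × 1.26 = 121.4 N·m counterclockwise.
Sign: 13.7 × 9.8 = 134.3 N down at 6.84 m → arm 1.48 m, τ = 134.3 × 1.48 = 198.8 N·m clockwise.
Net moment of known loads = 77.4 N·m clockwise.
An unknown mass m at 1.44 m has arm 3.92 m; its moment is m·g·3.92 counterclockwise.
Balancing moments: m × 9.8 × 3.92 = 77.4, giving m = 77.4 / (9.8 × 3.92) = 2.01 kg.

m ≈ 2.01 kg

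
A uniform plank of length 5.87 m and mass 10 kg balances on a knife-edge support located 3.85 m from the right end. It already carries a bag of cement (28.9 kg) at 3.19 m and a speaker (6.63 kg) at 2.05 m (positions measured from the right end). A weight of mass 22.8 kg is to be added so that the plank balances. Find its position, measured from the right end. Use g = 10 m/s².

x ≈ 5.61 m from the right end

Choose the knife-edge support (at 3.85 m from the right end) as the axis so the support reaction has zero arm there.
Beam weight: 10 × 10 = 100 N down at 2.935 m → arm 0.915 m, τ = 100 × 0.915 = 91.5 N·m clockwise.
Bag of cement: 28.9 × 10 = 289 N down at 3.19 m → arm 0.66 m, τ = 289 × 0.66 = 190.7 N·m clockwise.
Speaker: 6.63 × 10 = 66.3 N down at 2.05 m → arm 1.8 m, τ = 66.3 × 1.8 = 119.3 N·m clockwise.
Net moment of existing loads = 401.5 N·m clockwise.
The weight weighs 22.8 × 10 = 228 N and must supply an equal counterclockwise moment, so its lever arm about the knife-edge support is 401.5 / 228 = 1.76 m.
That puts it at 3.85 + 1.76 = 5.61 m from the right end.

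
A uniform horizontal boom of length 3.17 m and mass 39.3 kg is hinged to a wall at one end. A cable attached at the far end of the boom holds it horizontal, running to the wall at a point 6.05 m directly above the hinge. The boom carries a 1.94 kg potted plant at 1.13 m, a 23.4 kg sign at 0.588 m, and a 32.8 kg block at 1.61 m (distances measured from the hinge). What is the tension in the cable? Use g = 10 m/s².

Taking torques about the hinge:
Beam weight: 39.3 × 10 = 393 N down at 1.585 m → arm 1.585 m, τ = 393 × 1.585 = 622.9 N·m clockwise.
Potted plant: 1.94 × 10 = 19.4 N down at 1.13 m → arm 1.13 m, τ = 19.4 × 1.13 = 21.92 N·m clockwise.
Sign: 23.4 × 10 = 234 N down at 0.588 m → arm 0.588 m, τ = 234 × 0.588 = 137.6 N·m clockwise.
Block: 32.8 × 10 = 328 N down at 1.61 m → arm 1.61 m, τ = 328 × 1.61 = 528.1 N·m clockwise.
Total clockwise load moment = 1311 N·m.
The cable tension T acts at 3.17 m; only its component perpendicular to the boom, T sinθ, produces torque. sinθ = h/√(h²+d²) = 6.05/√(6.05²+3.17²) = 0.8858.
For rotational equilibrium, T × 3.17 × 0.8858 = 1311, so T = 1311 / 2.808 = 467 N.

T ≈ 467 N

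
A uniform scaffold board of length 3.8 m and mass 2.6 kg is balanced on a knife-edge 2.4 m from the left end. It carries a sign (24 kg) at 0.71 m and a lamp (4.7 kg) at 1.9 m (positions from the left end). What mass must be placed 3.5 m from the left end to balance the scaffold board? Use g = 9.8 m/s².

Sum moments about the knife-edge (at 2.4 m from the left end) (the support reaction has zero arm there).
Beam weight: 2.6 × 9.8 = 25.48 N down at 1.9 m → arm 0.5 m, τ = 25.48 × 0.5 = 12.74 N·m counterclockwise.
Sign: 24 × 9.8 = 235.2 N down at 0.71 m → arm 1.69 m, τ = 235.2 × 1.69 = 397.5 N·m counterclockwise.
Lamp: 4.7 × 9.8 = 46.06 N down at 1.9 m → arm 0.5 m, τ = 46.06 × 0.5 = 23.03 N·m counterclockwise.
Net moment of known loads = 433.3 N·m counterclockwise.
An unknown mass m at 3.5 m has arm 1.1 m; its moment is m·g·1.1 clockwise.
Balancing moments: m × 9.8 × 1.1 = 433.3, giving m = 433.3 / (9.8 × 1.1) = 40.2 kg.

m ≈ 40.2 kg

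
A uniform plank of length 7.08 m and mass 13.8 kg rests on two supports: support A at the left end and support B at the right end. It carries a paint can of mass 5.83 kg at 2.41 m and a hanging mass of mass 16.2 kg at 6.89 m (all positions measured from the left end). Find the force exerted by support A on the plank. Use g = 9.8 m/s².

Taking torques about support B:
Beam weight: 13.8 × 9.8 = 135.2 N down at 3.54 m → arm 3.54 m, τ = 135.2 × 3.54 = 478.6 N·m counterclockwise.
Paint can: 5.83 × 9.8 = 57.13 N down at 2.41 m → arm 4.67 m, τ = 57.13 × 4.67 = 266.8 N·m counterclockwise.
Hanging mass: 16.2 × 9.8 = 158.8 N down at 6.89 m → arm 0.19 m, τ = 158.8 × 0.19 = 30.17 N·m counterclockwise.
Net load moment about support B = 775.6 N·m counterclockwise.
Reaction R at support A is upward at 0 m, arm 7.08 m → moment R × 7.08 clockwise.
Setting net torque to zero: R × 7.08 = 775.6 → R = 110 N.

R_A ≈ 110 N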